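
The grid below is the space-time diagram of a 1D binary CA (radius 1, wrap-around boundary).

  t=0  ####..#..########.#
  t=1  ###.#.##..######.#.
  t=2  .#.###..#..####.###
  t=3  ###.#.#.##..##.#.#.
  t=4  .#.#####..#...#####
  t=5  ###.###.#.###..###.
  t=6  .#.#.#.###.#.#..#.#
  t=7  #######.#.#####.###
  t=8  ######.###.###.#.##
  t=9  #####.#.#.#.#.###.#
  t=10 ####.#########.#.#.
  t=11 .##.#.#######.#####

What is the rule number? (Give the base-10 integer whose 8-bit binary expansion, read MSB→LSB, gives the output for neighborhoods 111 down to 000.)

181

  ###|#  b7=1 t=0,i=0
  ##.|.  b6=0 t=0,i=3
  #.#|#  b5=1 t=0,i=17
  #..|#  b4=1 t=0,i=4
  .##|.  b3=0 t=0,i=9
  .#.|#  b2=1 t=0,i=6
  ..#|.  b1=0 t=0,i=5
  ...|#  b0=1 t=4,i=12
  bits 10110101 = 181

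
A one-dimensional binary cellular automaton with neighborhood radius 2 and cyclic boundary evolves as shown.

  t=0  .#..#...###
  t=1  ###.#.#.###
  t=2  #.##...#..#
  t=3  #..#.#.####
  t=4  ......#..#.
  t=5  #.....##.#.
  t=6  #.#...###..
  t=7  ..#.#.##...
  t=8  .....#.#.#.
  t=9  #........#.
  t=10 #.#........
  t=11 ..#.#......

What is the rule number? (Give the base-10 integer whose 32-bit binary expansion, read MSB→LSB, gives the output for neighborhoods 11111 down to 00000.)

2753264336

  ##### -> #   bit 31 = 1  t=1,i=0
  ####. -> .   bit 30 = 0  t=1,i=1
  ###.# -> #   bit 29 = 1  t=0,i=10
  ###.. -> .   bit 28 = 0  t=3,i=0
  ##.## -> .   bit 27 = 0  t=2,i=1
  ##.#. -> #   bit 26 = 1  t=0,i=0
  ##..# -> .   bit 25 = 0  t=3,i=1
  ##... -> .   bit 24 = 0  t=2,i=4
  #.### -> .   bit 23 = 0  t=1,i=8
  #.##. -> .   bit 22 = 0  t=2,i=2
  #.#.# -> .   bit 21 = 0  t=1,i=4
  #.#.. -> #   bit 20 = 1  t=0,i=1
  #..## -> #   bit 19 = 1  t=2,i=9
  #..#. -> .   bit 18 = 0  t=0,i=3
  #...# -> #   bit 17 = 1  t=0,i=6
  #.... -> #   bit 16 = 1  t=4,i=0
  .#### -> .   bit 15 = 0  t=1,i=9
  .###. -> #   bit 14 = 1  t=0,i=9
  .##.# -> #   bit 13 = 1  t=2,i=0
  .##.. -> #   bit 12 = 1  t=2,i=3
  .#.## -> #   bit 11 = 1  t=1,i=7
  .#.#. -> .   bit 10 = 0  t=1,i=5
  .#..# -> #   bit 9 = 1  t=0,i=2
  .#... -> .   bit 8 = 0  t=0,i=5
  ..### -> #   bit 7 = 1  t=0,i=8
  ..##. -> #   bit 6 = 1  t=2,i=10
  ..#.# -> .   bit 5 = 0  t=3,i=3
  ..#.. -> #   bit 4 = 1  t=0,i=4
  ...## -> .   bit 3 = 0  t=0,i=7
  ...#. -> .   bit 2 = 0  t=2,i=6
  ....# -> .   bit 1 = 0  t=4,i=4
  ..... -> .   bit 0 = 0  t=4,i=1
  bits 10100100000110110111101011010000 = 2753264336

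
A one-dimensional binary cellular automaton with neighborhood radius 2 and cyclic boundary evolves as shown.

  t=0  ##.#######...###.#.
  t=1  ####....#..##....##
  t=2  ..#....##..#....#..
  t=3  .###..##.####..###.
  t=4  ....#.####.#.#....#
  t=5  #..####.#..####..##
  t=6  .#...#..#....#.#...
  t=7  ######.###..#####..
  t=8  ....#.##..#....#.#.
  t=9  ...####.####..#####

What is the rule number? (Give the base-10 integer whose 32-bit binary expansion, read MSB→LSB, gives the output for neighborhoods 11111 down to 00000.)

1257647484

  nb #####: next=.  (t=0,i=5, bit31=0)
  nb ####.: next=#  (t=0,i=8, bit30=1)
  nb ###.#: next=.  (t=0,i=15, bit29=0)
  nb ###..: next=.  (t=0,i=9, bit28=0)
  nb ##.##: next=#  (t=0,i=2, bit27=1)
  nb ##.#.: next=.  (t=0,i=16, bit26=0)
  nb ##..#: next=#  (t=2,i=9, bit25=1)
  nb ##...: next=.  (t=0,i=10, bit24=0)
  nb #.###: next=#  (t=0,i=3, bit23=1)
  nb #.##.: next=#  (t=0,i=0, bit22=1)
  nb #.#.#: next=#  (t=0,i=17, bit21=1)
  nb #.#..: next=#  (t=4,i=13, bit20=1)
  nb #..##: next=.  (t=1,i=10, bit19=0)
  nb #..#.: next=#  (t=2,i=10, bit18=1)
  nb #...#: next=#  (t=0,i=11, bit17=1)
  nb #....: next=.  (t=1,i=5, bit16=0)
  nb .####: next=.  (t=0,i=4, bit15=0)
  nb .###.: next=.  (t=0,i=14, bit14=0)
  nb .##.#: next=#  (t=0,i=1, bit13=1)
  nb .##..: next=.  (t=1,i=12, bit12=0)
  nb .#.##: next=#  (t=0,i=18, bit11=1)
  nb .#.#.: next=#  (t=4,i=12, bit10=1)
  nb .#..#: next=.  (t=1,i=9, bit9=0)
  nb .#...: next=#  (t=2,i=3, bit8=1)
  nb ..###: next=.  (t=0,i=13, bit7=0)
  nb ..##.: next=#  (t=1,i=11, bit6=1)
  nb ..#.#: next=#  (t=4,i=4, bit5=1)
  nb ..#..: next=#  (t=1,i=8, bit4=1)
  nb ...##: next=#  (t=0,i=12, bit3=1)
  nb ...#.: next=#  (t=1,i=7, bit2=1)
  nb ....#: next=.  (t=1,i=6, bit1=0)
  nb .....: next=.  (t=8,i=1, bit0=0)
  bits 01001010111101100010110101111100 = 1257647484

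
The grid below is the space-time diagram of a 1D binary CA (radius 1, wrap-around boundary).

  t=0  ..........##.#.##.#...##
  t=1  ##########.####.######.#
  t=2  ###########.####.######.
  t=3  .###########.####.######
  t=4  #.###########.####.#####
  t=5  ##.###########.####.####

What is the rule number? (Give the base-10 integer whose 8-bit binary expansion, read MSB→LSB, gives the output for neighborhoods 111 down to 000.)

  ###|#  b7=1 t=1,i=0
  ##.|#  b6=1 t=0,i=11
  #.#|#  b5=1 t=0,i=12
  #..|#  b4=1 t=0,i=0
  .##|.  b3=0 t=0,i=10
  .#.|#  b2=1 t=0,i=13
  ..#|#  b1=1 t=0,i=9
  ...|#  b0=1 t=0,i=1
  bits 11110111 = 247

247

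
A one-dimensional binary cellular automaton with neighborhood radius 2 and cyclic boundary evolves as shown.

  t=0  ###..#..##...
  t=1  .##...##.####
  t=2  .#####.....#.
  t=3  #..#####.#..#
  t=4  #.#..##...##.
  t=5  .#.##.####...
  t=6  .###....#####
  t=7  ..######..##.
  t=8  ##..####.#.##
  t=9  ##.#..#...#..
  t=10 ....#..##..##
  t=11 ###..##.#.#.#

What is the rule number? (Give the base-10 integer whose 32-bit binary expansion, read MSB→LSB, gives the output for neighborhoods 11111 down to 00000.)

  #####|#  b31=1 t=2,i=3
  ####.|#  b30=1 t=1,i=11
  ###.#|.  b29=0 t=1,i=12
  ###..|#  b28=1 t=0,i=2
  ##.##|.  b27=0 t=1,i=0
  ##.#.|.  b26=0 t=3,i=8
  ##..#|.  b25=0 t=0,i=3
  ##...|#  b24=1 t=0,i=10
  #.###|.  b23=0 t=1,i=9
  #.##.|#  b22=1 t=1,i=1
  #.#.#|.  b21=0 t=4,i=0
  #.#..|.  b20=0 t=3,i=9
  #..##|#  b19=1 t=0,i=7
  #..#.|.  b18=0 t=0,i=4
  #...#|#  b17=1 t=0,i=11
  #....|#  b16=1 t=2,i=7
  .####|.  b15=0 t=1,i=10
  .###.|#  b14=1 t=0,i=1
  .##.#|.  b13=0 t=1,i=7
  .##..|#  b12=1 t=0,i=9
  .#.##|#  b11=1 t=5,i=2
  .#.#.|#  b10=1 t=4,i=1
  .#..#|#  b9=1 t=0,i=6
  .#...|#  b8=1 t=9,i=7
  ..###|.  b7=0 t=0,i=0
  ..##.|.  b6=0 t=0,i=8
  ..#.#|#  b5=1 t=5,i=1
  ..#..|.  b4=0 t=0,i=5
  ...##|#  b3=1 t=0,i=12
  ...#.|.  b2=0 t=2,i=10
  ....#|#  b1=1 t=2,i=9
  .....|.  b0=0 t=2,i=8
  bits 11010001010010110101111100101010 = 3511377706

3511377706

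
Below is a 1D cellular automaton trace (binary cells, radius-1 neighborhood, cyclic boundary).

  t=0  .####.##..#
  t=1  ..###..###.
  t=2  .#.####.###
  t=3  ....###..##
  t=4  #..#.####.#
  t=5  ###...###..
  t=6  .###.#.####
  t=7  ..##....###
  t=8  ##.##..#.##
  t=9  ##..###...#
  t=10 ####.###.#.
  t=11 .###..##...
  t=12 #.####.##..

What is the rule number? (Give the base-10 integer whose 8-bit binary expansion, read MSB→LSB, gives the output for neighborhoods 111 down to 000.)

210

  ### -> #   bit 7 = 1  t=0,i=2
  ##. -> #   bit 6 = 1  t=0,i=4
  #.# -> .   bit 5 = 0  t=0,i=0
  #.. -> #   bit 4 = 1  t=0,i=8
  .## -> .   bit 3 = 0  t=0,i=1
  .#. -> .   bit 2 = 0  t=0,i=10
  ..# -> #   bit 1 = 1  t=0,i=9
  ... -> .   bit 0 = 0  t=1,i=0
  bits 11010010 = 210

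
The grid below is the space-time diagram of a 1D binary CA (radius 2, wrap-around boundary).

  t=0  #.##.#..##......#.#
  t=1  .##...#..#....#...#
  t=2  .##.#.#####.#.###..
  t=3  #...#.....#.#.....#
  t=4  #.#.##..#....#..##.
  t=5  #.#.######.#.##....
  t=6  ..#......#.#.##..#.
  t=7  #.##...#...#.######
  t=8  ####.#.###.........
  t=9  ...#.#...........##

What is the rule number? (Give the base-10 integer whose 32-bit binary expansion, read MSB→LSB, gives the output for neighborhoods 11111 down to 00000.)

  #####|.  b31=0 t=2,i=8
  ####.|.  b30=0 t=2,i=9
  ###.#|#  b29=1 t=2,i=10
  ###..|.  b28=0 t=2,i=16
  ##.##|#  b27=1 t=0,i=1
  ##.#.|.  b26=0 t=0,i=4
  ##..#|#  b25=1 t=4,i=6
  ##...|.  b24=0 t=0,i=10
  #.###|.  b23=0 t=2,i=6
  #.##.|#  b22=1 t=0,i=2
  #.#.#|#  b21=1 t=2,i=4
  #.#..|.  b20=0 t=0,i=5
  #..##|.  b19=0 t=0,i=7
  #..#.|#  b18=1 t=1,i=8
  #...#|#  b17=1 t=1,i=4
  #....|.  b16=0 t=0,i=11
  .####|.  b15=0 t=2,i=7
  .###.|.  b14=0 t=2,i=15
  .##.#|.  b13=0 t=0,i=0
  .##..|#  b12=1 t=0,i=9
  .#.##|.  b11=0 t=0,i=17
  .#.#.|.  b10=0 t=3,i=11
  .#..#|#  b9=1 t=0,i=6
  .#...|#  b8=1 t=1,i=10
  ..###|.  b7=0 t=8,i=0
  ..##.|.  b6=0 t=0,i=8
  ..#.#|.  b5=0 t=0,i=16
  ..#..|#  b4=1 t=1,i=6
  ...##|#  b3=1 t=2,i=0
  ...#.|.  b2=0 t=0,i=15
  ....#|#  b1=1 t=0,i=14
  .....|.  b0=0 t=0,i=12
  bits 00101010011001100001001100011010 = 711332634

711332634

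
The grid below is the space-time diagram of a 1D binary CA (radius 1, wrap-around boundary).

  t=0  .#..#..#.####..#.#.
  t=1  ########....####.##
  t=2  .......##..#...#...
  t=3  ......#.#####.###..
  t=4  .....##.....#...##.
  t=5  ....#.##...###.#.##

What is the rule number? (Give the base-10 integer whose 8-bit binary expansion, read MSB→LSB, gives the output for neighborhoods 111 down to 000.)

86

  ### -> .   bit 7 = 0  t=0,i=10
  ##. -> #   bit 6 = 1  t=0,i=12
  #.# -> .   bit 5 = 0  t=0,i=8
  #.. -> #   bit 4 = 1  t=0,i=2
  .## -> .   bit 3 = 0  t=0,i=9
  .#. -> #   bit 2 = 1  t=0,i=1
  ..# -> #   bit 1 = 1  t=0,i=0
  ... -> .   bit 0 = 0  t=1,i=9
  bits 01010110 = 86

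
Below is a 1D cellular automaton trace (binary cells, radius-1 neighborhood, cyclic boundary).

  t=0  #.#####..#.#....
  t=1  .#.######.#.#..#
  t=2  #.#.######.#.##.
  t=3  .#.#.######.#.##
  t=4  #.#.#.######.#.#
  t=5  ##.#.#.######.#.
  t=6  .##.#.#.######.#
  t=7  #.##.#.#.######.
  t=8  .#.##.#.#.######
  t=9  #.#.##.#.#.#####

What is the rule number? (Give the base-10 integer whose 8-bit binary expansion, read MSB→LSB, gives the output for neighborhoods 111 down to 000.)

  [7] ### => #  t=0,i=3
  [6] ##. => #  t=0,i=6
  [5] #.# => #  t=0,i=1
  [4] #.. => #  t=0,i=7
  [3] .## => .  t=0,i=2
  [2] .#. => .  t=0,i=0
  [1] ..# => #  t=0,i=8
  [0] ... => .  t=0,i=13
  bits 11110010 = 242

242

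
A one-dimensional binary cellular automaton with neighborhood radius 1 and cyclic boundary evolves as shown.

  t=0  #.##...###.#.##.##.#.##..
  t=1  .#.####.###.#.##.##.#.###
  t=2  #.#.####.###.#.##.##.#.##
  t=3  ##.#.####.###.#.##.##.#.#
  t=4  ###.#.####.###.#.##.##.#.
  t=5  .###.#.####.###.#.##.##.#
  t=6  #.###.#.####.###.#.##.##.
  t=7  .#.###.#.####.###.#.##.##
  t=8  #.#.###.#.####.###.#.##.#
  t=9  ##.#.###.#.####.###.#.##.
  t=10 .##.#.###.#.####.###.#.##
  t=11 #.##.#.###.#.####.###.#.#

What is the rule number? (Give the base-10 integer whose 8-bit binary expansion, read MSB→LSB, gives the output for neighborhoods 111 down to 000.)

  [7] ### => #  t=0,i=8
  [6] ##. => #  t=0,i=3
  [5] #.# => #  t=0,i=1
  [4] #.. => #  t=0,i=4
  [3] .## => .  t=0,i=2
  [2] .#. => .  t=0,i=0
  [1] ..# => #  t=0,i=6
  [0] ... => #  t=0,i=5
  bits 11110011 = 243

243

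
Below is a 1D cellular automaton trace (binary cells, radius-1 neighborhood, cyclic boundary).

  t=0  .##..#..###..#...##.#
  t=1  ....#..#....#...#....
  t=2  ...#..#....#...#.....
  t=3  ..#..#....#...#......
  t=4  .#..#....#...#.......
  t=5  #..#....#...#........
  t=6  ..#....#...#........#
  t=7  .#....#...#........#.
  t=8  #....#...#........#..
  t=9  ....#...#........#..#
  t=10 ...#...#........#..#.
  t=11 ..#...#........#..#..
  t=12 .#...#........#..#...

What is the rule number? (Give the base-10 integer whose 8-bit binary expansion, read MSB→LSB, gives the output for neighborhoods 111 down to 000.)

2

  [7] ### => .  t=0,i=9
  [6] ##. => .  t=0,i=2
  [5] #.# => .  t=0,i=0
  [4] #.. => .  t=0,i=3
  [3] .## => .  t=0,i=1
  [2] .#. => .  t=0,i=5
  [1] ..# => #  t=0,i=4
  [0] ... => .  t=0,i=15
  bits 00000010 = 2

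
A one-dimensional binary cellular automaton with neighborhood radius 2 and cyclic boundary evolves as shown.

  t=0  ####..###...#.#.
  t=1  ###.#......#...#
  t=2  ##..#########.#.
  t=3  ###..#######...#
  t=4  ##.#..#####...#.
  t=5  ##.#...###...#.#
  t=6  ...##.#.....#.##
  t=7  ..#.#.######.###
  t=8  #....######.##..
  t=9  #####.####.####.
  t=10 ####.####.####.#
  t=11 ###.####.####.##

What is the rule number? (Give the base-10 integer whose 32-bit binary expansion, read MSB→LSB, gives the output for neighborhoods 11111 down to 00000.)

  [31] ##### => #  t=2,i=6
  [30] ####. => #  t=0,i=2
  [29] ###.# => .  t=1,i=2
  [28] ###.. => .  t=0,i=3
  [27] ##.## => #  t=7,i=12
  [26] ##.#. => .  t=1,i=3
  [25] ##..# => #  t=0,i=4
  [24] ##... => .  t=0,i=9
  [23] #.### => #  t=0,i=0
  [22] #.##. => #  t=2,i=0
  [21] #.#.# => .  t=0,i=14
  [20] #.#.. => #  t=1,i=4
  [19] #..## => .  t=0,i=5
  [18] #..#. => .  t=7,i=1
  [17] #...# => .  t=0,i=10
  [16] #.... => #  t=1,i=6
  [15] .#### => #  t=0,i=1
  [14] .###. => .  t=0,i=7
  [13] .##.# => #  t=4,i=1
  [12] .##.. => #  t=2,i=1
  [11] .#.## => #  t=0,i=15
  [10] .#.#. => .  t=0,i=13
  [9] .#..# => .  t=4,i=4
  [8] .#... => #  t=1,i=5
  [7] ..### => .  t=0,i=6
  [6] ..##. => .  t=6,i=3
  [5] ..#.# => .  t=0,i=12
  [4] ..#.. => #  t=1,i=11
  [3] ...## => #  t=1,i=14
  [2] ...#. => #  t=0,i=11
  [1] ....# => #  t=1,i=9
  [0] ..... => #  t=1,i=7
  bits 11001010110100011011100100011111 = 3402742047

3402742047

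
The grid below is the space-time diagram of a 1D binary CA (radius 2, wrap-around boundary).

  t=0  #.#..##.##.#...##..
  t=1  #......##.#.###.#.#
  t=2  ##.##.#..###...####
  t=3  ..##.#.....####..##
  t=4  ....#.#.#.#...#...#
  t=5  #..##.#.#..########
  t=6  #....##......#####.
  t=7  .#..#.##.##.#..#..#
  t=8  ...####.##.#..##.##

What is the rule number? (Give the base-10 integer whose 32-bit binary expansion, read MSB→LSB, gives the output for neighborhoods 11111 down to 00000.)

  ##### -> #   bit 31 = 1  t=2,i=17
  ####. -> .   bit 30 = 0  t=2,i=0
  ###.# -> .   bit 29 = 0  t=1,i=14
  ###.. -> #   bit 28 = 1  t=2,i=11
  ##.## -> #   bit 27 = 1  t=0,i=7
  ##.#. -> #   bit 26 = 1  t=0,i=10
  ##..# -> .   bit 25 = 0  t=0,i=17
  ##... -> #   bit 24 = 1  t=1,i=1
  #.### -> .   bit 23 = 0  t=1,i=12
  #.##. -> #   bit 22 = 1  t=0,i=8
  #.#.# -> #   bit 21 = 1  t=1,i=10
  #.#.. -> .   bit 20 = 0  t=0,i=2
  #..## -> .   bit 19 = 0  t=0,i=4
  #..#. -> #   bit 18 = 1  t=0,i=18
  #...# -> #   bit 17 = 1  t=0,i=13
  #.... -> .   bit 16 = 0  t=1,i=2
  .#### -> .   bit 15 = 0  t=2,i=16
  .###. -> .   bit 14 = 0  t=1,i=13
  .##.# -> .   bit 13 = 0  t=0,i=6
  .##.. -> #   bit 12 = 1  t=0,i=16
  .#.## -> #   bit 11 = 1  t=1,i=11
  .#.#. -> .   bit 10 = 0  t=0,i=1
  .#..# -> .   bit 9 = 0  t=0,i=3
  .#... -> #   bit 8 = 1  t=0,i=12
  ..### -> .   bit 7 = 0  t=2,i=9
  ..##. -> .   bit 6 = 0  t=0,i=5
  ..#.# -> #   bit 5 = 1  t=0,i=0
  ..#.. -> #   bit 4 = 1  t=4,i=14
  ...## -> #   bit 3 = 1  t=0,i=14
  ...#. -> #   bit 2 = 1  t=4,i=3
  ....# -> .   bit 1 = 0  t=1,i=5
  ..... -> #   bit 0 = 1  t=1,i=3
  bits 10011101011001100001100100111101 = 2640714045

2640714045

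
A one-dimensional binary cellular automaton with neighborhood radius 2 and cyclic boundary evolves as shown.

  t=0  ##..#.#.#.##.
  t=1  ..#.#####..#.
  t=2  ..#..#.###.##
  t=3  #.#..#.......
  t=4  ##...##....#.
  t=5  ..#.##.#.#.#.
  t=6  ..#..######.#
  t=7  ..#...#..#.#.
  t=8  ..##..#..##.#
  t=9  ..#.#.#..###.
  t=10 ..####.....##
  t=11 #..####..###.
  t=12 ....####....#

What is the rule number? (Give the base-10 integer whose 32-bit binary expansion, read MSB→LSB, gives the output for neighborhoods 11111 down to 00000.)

  [31] ##### => .  t=1,i=6
  [30] ####. => #  t=1,i=7
  [29] ###.# => .  t=2,i=9
  [28] ###.. => #  t=1,i=8
  [27] ##.## => .  t=0,i=12
  [26] ##.#. => #  t=5,i=6
  [25] ##..# => #  t=0,i=2
  [24] ##... => #  t=4,i=2
  [23] #.### => .  t=1,i=4
  [22] #.##. => .  t=0,i=0
  [21] #.#.# => #  t=0,i=6
  [20] #.#.. => .  t=3,i=2
  [19] #..## => .  t=6,i=4
  [18] #..#. => .  t=0,i=3
  [17] #...# => .  t=1,i=0
  [16] #.... => .  t=3,i=7
  [15] .#### => #  t=1,i=5
  [14] .###. => .  t=2,i=8
  [13] .##.# => #  t=0,i=11
  [12] .##.. => .  t=0,i=1
  [11] .#.## => .  t=0,i=9
  [10] .#.#. => #  t=0,i=5
  [9] .#..# => .  t=2,i=3
  [8] .#... => #  t=1,i=12
  [7] ..### => .  t=6,i=5
  [6] ..##. => #  t=4,i=5
  [5] ..#.# => #  t=0,i=4
  [4] ..#.. => #  t=1,i=11
  [3] ...## => #  t=4,i=4
  [2] ...#. => .  t=1,i=1
  [1] ....# => #  t=3,i=11
  [0] ..... => .  t=3,i=8
  bits 01010111001000001010010101111010 = 1461757306

1461757306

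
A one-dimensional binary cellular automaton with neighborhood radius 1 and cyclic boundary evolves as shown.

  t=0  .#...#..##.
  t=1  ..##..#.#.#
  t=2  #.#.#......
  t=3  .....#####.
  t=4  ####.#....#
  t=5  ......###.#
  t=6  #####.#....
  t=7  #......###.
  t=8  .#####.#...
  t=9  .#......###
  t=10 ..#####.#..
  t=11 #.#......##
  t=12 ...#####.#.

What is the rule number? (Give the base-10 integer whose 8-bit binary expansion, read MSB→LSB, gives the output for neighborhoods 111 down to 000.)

25

  [7] ### => .  t=3,i=6
  [6] ##. => .  t=0,i=9
  [5] #.# => .  t=1,i=7
  [4] #.. => #  t=0,i=2
  [3] .## => #  t=0,i=8
  [2] .#. => .  t=0,i=1
  [1] ..# => .  t=0,i=0
  [0] ... => #  t=0,i=3
  bits 00011001 = 25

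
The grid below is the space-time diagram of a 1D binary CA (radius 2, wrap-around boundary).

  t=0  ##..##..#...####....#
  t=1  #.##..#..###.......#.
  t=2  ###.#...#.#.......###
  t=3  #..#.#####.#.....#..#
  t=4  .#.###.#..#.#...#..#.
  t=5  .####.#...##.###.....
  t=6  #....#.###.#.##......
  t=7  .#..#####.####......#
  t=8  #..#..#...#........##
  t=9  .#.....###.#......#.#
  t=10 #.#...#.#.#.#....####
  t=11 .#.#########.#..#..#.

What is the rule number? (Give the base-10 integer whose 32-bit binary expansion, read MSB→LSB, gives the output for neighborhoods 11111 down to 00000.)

  [31] ##### => #  t=2,i=0
  [30] ####. => .  t=0,i=14
  [29] ###.# => .  t=2,i=2
  [28] ###.. => .  t=0,i=1
  [27] ##.## => .  t=5,i=12
  [26] ##.#. => #  t=2,i=3
  [25] ##..# => #  t=0,i=2
  [24] ##... => .  t=0,i=16
  [23] #.### => #  t=3,i=5
  [22] #.##. => #  t=1,i=2
  [21] #.#.# => #  t=1,i=0
  [20] #.#.. => .  t=2,i=4
  [19] #..## => #  t=0,i=3
  [18] #..#. => .  t=0,i=7
  [17] #...# => #  t=0,i=10
  [16] #.... => .  t=0,i=17
  [15] .#### => .  t=0,i=13
  [14] .###. => #  t=0,i=0
  [13] .##.# => #  t=5,i=11
  [12] .##.. => .  t=0,i=5
  [11] .#.## => #  t=1,i=1
  [10] .#.#. => #  t=1,i=20
  [9] .#..# => .  t=1,i=7
  [8] .#... => #  t=0,i=9
  [7] ..### => .  t=0,i=12
  [6] ..##. => .  t=0,i=4
  [5] ..#.# => #  t=1,i=19
  [4] ..#.. => .  t=0,i=8
  [3] ...## => #  t=0,i=11
  [2] ...#. => #  t=1,i=18
  [1] ....# => .  t=0,i=18
  [0] ..... => .  t=1,i=14
  bits 10000110111010100110110100101100 = 2263510316

2263510316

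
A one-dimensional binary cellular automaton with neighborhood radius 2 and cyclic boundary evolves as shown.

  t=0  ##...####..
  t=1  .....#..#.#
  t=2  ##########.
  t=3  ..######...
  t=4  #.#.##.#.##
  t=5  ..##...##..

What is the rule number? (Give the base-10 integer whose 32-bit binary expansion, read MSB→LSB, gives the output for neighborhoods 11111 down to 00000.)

  nb #####: next=#  (t=2,i=2, bit31=1)
  nb ####.: next=.  (t=0,i=7, bit30=0)
  nb ###.#: next=.  (t=2,i=9, bit29=0)
  nb ###..: next=#  (t=0,i=8, bit28=1)
  nb ##.##: next=.  (t=2,i=10, bit27=0)
  nb ##.#.: next=.  (t=4,i=1, bit26=0)
  nb ##..#: next=.  (t=0,i=9, bit25=0)
  nb ##...: next=.  (t=0,i=2, bit24=0)
  nb #.###: next=.  (t=2,i=0, bit23=0)
  nb #.##.: next=.  (t=4,i=4, bit22=0)
  nb #.#.#: next=#  (t=4,i=2, bit21=1)
  nb #.#..: next=.  (t=1,i=10, bit20=0)
  nb #..##: next=#  (t=0,i=10, bit19=1)
  nb #..#.: next=#  (t=1,i=7, bit18=1)
  nb #...#: next=.  (t=0,i=3, bit17=0)
  nb #....: next=#  (t=1,i=1, bit16=1)
  nb .####: next=.  (t=0,i=6, bit15=0)
  nb .###.: next=.  (t=4,i=10, bit14=0)
  nb .##.#: next=.  (t=4,i=5, bit13=0)
  nb .##..: next=.  (t=0,i=1, bit12=0)
  nb .#.##: next=#  (t=4,i=3, bit11=1)
  nb .#.#.: next=#  (t=1,i=9, bit10=1)
  nb .#..#: next=#  (t=1,i=6, bit9=1)
  nb .#...: next=#  (t=1,i=0, bit8=1)
  nb ..###: next=#  (t=0,i=5, bit7=1)
  nb ..##.: next=.  (t=0,i=0, bit6=0)
  nb ..#.#: next=#  (t=1,i=8, bit5=1)
  nb ..#..: next=#  (t=1,i=5, bit4=1)
  nb ...##: next=.  (t=0,i=4, bit3=0)
  nb ...#.: next=#  (t=1,i=4, bit2=1)
  nb ....#: next=#  (t=1,i=3, bit1=1)
  nb .....: next=#  (t=1,i=2, bit0=1)
  bits 10010000001011010000111110110111 = 2418872247

2418872247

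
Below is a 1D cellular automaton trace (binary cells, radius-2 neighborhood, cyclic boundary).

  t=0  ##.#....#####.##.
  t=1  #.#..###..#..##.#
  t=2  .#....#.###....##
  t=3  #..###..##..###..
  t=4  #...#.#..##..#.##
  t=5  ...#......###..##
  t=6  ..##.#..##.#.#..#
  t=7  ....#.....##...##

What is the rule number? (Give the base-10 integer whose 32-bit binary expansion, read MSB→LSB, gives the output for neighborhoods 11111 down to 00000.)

  #####|#  b31=1 t=0,i=10
  ####.|.  b30=0 t=0,i=11
  ###.#|.  b29=0 t=0,i=12
  ###..|.  b28=0 t=1,i=7
  ##.##|#  b27=1 t=0,i=13
  ##.#.|#  b26=1 t=0,i=2
  ##..#|#  b25=1 t=1,i=8
  ##...|.  b24=0 t=2,i=11
  #.###|#  b23=1 t=2,i=8
  #.##.|#  b22=1 t=0,i=0
  #.#.#|#  b21=1 t=6,i=11
  #.#..|.  b20=0 t=0,i=3
  #..##|.  b19=0 t=1,i=4
  #..#.|#  b18=1 t=1,i=9
  #...#|.  b17=0 t=4,i=2
  #....|#  b16=1 t=0,i=5
  .####|.  b15=0 t=0,i=9
  .###.|#  b14=1 t=1,i=6
  .##.#|.  b13=0 t=0,i=1
  .##..|#  b12=1 t=3,i=9
  .#.##|.  b11=0 t=2,i=7
  .#.#.|.  b10=0 t=4,i=5
  .#..#|.  b9=0 t=1,i=3
  .#...|.  b8=0 t=0,i=4
  ..###|.  b7=0 t=0,i=8
  ..##.|.  b6=0 t=1,i=13
  ..#.#|.  b5=0 t=2,i=6
  ..#..|#  b4=1 t=1,i=10
  ...##|#  b3=1 t=0,i=7
  ...#.|#  b2=1 t=2,i=5
  ....#|#  b1=1 t=0,i=6
  .....|.  b0=0 t=5,i=6
  bits 10001110111001010101000000011110 = 2397392926

2397392926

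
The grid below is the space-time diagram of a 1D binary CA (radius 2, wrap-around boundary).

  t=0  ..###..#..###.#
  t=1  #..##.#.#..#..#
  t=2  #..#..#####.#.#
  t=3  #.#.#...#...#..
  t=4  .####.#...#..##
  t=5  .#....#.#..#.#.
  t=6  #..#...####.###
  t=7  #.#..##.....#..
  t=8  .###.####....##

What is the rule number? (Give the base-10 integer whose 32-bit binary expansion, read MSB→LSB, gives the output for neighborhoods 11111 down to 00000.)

  [31] ##### => #  t=2,i=8
  [30] ####. => .  t=2,i=9
  [29] ###.# => .  t=0,i=12
  [28] ###.. => #  t=0,i=4
  [27] ##.## => .  t=4,i=0
  [26] ##.#. => .  t=0,i=13
  [25] ##..# => .  t=0,i=5
  [24] ##... => #  t=7,i=7
  [23] #.### => #  t=4,i=1
  [22] #.##. => .  t=2,i=14
  [21] #.#.# => #  t=1,i=6
  [20] #.#.. => #  t=0,i=14
  [19] #..## => .  t=0,i=1
  [18] #..#. => #  t=0,i=6
  [17] #...# => #  t=3,i=6
  [16] #.... => #  t=5,i=3
  [15] .#### => .  t=2,i=7
  [14] .###. => #  t=0,i=3
  [13] .##.# => .  t=1,i=4
  [12] .##.. => #  t=1,i=0
  [11] .#.## => .  t=2,i=13
  [10] .#.#. => #  t=1,i=7
  [9] .#..# => #  t=0,i=0
  [8] .#... => .  t=3,i=5
  [7] ..### => .  t=0,i=2
  [6] ..##. => #  t=1,i=3
  [5] ..#.# => .  t=3,i=0
  [4] ..#.. => .  t=0,i=7
  [3] ...## => #  t=6,i=6
  [2] ...#. => .  t=3,i=7
  [1] ....# => .  t=5,i=4
  [0] ..... => .  t=7,i=9
  bits 10010001101101110101011001001000 = 2444711496

2444711496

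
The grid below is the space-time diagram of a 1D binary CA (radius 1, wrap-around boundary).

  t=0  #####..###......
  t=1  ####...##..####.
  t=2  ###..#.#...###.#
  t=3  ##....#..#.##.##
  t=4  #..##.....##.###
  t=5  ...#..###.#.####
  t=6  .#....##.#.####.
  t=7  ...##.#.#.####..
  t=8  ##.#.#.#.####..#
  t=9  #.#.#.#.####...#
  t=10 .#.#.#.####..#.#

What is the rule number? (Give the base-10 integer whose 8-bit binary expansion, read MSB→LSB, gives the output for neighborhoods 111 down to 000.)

  nb ###: next=#  (t=0,i=1, bit7=1)
  nb ##.: next=.  (t=0,i=4, bit6=0)
  nb #.#: next=#  (t=1,i=15, bit5=1)
  nb #..: next=.  (t=0,i=5, bit4=0)
  nb .##: next=#  (t=0,i=0, bit3=1)
  nb .#.: next=.  (t=2,i=5, bit2=0)
  nb ..#: next=.  (t=0,i=6, bit1=0)
  nb ...: next=#  (t=0,i=11, bit0=1)
  bits 10101001 = 169

169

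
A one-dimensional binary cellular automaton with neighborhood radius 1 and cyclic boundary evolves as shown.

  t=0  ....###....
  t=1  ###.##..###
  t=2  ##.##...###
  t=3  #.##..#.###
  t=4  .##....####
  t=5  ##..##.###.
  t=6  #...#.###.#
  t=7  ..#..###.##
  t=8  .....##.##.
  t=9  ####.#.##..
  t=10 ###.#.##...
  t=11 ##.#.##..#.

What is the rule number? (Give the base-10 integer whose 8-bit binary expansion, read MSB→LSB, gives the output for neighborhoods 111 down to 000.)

169

  ###|#  b7=1 t=0,i=5
  ##.|.  b6=0 t=0,i=6
  #.#|#  b5=1 t=1,i=3
  #..|.  b4=0 t=0,i=7
  .##|#  b3=1 t=0,i=4
  .#.|.  b2=0 t=3,i=6
  ..#|.  b1=0 t=0,i=3
  ...|#  b0=1 t=0,i=0
  bits 10101001 = 169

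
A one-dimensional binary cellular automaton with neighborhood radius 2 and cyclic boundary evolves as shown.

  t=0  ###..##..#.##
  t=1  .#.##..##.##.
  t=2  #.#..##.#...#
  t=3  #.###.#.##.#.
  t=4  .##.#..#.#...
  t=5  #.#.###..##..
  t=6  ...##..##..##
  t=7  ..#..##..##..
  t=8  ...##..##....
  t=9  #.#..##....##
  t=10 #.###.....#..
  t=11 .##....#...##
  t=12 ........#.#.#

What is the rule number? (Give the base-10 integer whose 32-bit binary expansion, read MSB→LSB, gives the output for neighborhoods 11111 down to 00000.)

  [31] ##### => .  t=0,i=0
  [30] ####. => #  t=0,i=1
  [29] ###.# => #  t=3,i=4
  [28] ###.. => .  t=0,i=2
  [27] ##.## => .  t=1,i=9
  [26] ##.#. => .  t=2,i=1
  [25] ##..# => #  t=0,i=3
  [24] ##... => .  t=6,i=0
  [23] #.### => #  t=0,i=11
  [22] #.##. => .  t=1,i=3
  [21] #.#.# => .  t=3,i=0
  [20] #.#.. => #  t=2,i=2
  [19] #..## => #  t=0,i=4
  [18] #..#. => #  t=0,i=8
  [17] #...# => .  t=2,i=10
  [16] #.... => .  t=4,i=11
  [15] .#### => .  t=0,i=12
  [14] .###. => .  t=3,i=3
  [13] .##.# => #  t=1,i=8
  [12] .##.. => .  t=0,i=6
  [11] .#.## => #  t=0,i=10
  [10] .#.#. => .  t=3,i=12
  [9] .#..# => #  t=2,i=3
  [8] .#... => #  t=2,i=9
  [7] ..### => .  t=9,i=11
  [6] ..##. => .  t=0,i=5
  [5] ..#.# => .  t=0,i=9
  [4] ..#.. => .  t=7,i=2
  [3] ...## => #  t=2,i=11
  [2] ...#. => .  t=7,i=1
  [1] ....# => .  t=4,i=12
  [0] ..... => #  t=8,i=0
  bits 01100010100111000010101100001001 = 1654401801

1654401801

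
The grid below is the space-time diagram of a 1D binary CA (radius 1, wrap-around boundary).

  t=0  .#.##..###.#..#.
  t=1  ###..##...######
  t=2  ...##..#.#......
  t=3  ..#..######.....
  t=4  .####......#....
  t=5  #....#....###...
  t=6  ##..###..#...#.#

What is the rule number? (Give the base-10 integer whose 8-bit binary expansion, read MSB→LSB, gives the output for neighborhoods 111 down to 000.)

  nb ###: next=.  (t=0,i=8, bit7=0)
  nb ##.: next=.  (t=0,i=4, bit6=0)
  nb #.#: next=#  (t=0,i=2, bit5=1)
  nb #..: next=#  (t=0,i=5, bit4=1)
  nb .##: next=.  (t=0,i=3, bit3=0)
  nb .#.: next=#  (t=0,i=1, bit2=1)
  nb ..#: next=#  (t=0,i=0, bit1=1)
  nb ...: next=.  (t=1,i=8, bit0=0)
  bits 00110110 = 54

54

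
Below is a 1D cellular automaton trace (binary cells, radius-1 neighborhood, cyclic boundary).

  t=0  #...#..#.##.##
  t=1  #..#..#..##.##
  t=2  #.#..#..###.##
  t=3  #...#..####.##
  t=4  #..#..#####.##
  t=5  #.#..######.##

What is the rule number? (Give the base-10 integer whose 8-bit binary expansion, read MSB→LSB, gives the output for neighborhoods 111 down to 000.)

202

  [7] ### => #  t=0,i=13
  [6] ##. => #  t=0,i=0
  [5] #.# => .  t=0,i=8
  [4] #.. => .  t=0,i=1
  [3] .## => #  t=0,i=9
  [2] .#. => .  t=0,i=4
  [1] ..# => #  t=0,i=3
  [0] ... => .  t=0,i=2
  bits 11001010 = 202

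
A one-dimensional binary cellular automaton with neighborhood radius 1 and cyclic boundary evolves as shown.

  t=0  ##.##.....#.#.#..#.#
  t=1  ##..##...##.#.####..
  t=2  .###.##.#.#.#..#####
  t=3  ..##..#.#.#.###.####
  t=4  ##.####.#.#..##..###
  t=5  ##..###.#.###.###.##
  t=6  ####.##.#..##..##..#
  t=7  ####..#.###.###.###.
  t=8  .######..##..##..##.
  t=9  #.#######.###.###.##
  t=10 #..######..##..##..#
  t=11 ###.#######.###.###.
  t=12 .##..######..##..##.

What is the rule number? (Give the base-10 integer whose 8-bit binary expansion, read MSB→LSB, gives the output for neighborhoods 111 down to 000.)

  nb ###: next=#  (t=0,i=0, bit7=1)
  nb ##.: next=#  (t=0,i=1, bit6=1)
  nb #.#: next=.  (t=0,i=2, bit5=0)
  nb #..: next=#  (t=0,i=5, bit4=1)
  nb .##: next=.  (t=0,i=3, bit3=0)
  nb .#.: next=#  (t=0,i=10, bit2=1)
  nb ..#: next=#  (t=0,i=9, bit1=1)
  nb ...: next=.  (t=0,i=6, bit0=0)
  bits 11010110 = 214

214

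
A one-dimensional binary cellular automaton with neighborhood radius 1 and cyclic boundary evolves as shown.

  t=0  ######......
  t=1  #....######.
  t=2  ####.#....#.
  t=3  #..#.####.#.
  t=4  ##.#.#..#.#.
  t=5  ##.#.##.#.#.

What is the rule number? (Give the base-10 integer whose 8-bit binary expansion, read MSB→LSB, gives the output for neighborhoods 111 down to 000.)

93

  [7] ### => .  t=0,i=1
  [6] ##. => #  t=0,i=5
  [5] #.# => .  t=1,i=11
  [4] #.. => #  t=0,i=6
  [3] .## => #  t=0,i=0
  [2] .#. => #  t=1,i=0
  [1] ..# => .  t=0,i=11
  [0] ... => #  t=0,i=7
  bits 01011101 = 93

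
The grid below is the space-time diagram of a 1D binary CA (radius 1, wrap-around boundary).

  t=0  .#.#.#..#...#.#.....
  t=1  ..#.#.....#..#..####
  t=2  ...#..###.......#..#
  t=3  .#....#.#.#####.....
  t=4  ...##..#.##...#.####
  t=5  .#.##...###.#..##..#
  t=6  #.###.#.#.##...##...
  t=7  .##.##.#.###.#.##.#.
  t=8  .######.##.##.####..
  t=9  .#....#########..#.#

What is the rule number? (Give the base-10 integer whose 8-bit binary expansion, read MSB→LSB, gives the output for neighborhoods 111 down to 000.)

  ###|.  b7=0 t=1,i=17
  ##.|#  b6=1 t=1,i=19
  #.#|#  b5=1 t=0,i=2
  #..|.  b4=0 t=0,i=6
  .##|#  b3=1 t=1,i=16
  .#.|.  b2=0 t=0,i=1
  ..#|.  b1=0 t=0,i=0
  ...|#  b0=1 t=0,i=10
  bits 01101001 = 105

105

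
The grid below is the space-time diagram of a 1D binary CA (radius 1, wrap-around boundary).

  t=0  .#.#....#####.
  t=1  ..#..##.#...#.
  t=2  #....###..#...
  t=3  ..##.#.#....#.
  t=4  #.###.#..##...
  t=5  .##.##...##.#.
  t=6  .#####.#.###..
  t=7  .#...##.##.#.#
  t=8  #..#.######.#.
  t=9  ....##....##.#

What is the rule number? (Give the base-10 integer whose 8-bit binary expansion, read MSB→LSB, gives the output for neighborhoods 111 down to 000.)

105

  [7] ### => .  t=0,i=9
  [6] ##. => #  t=0,i=12
  [5] #.# => #  t=0,i=2
  [4] #.. => .  t=0,i=4
  [3] .## => #  t=0,i=8
  [2] .#. => .  t=0,i=1
  [1] ..# => .  t=0,i=0
  [0] ... => #  t=0,i=5
  bits 01101001 = 105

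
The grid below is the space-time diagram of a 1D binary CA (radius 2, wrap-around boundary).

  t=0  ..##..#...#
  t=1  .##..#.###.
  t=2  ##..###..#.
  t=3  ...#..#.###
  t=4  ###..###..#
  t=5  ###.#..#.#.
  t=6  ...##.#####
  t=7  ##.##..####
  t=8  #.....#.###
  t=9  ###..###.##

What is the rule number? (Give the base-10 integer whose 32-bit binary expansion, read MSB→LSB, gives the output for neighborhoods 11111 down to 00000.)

3577720164

  ##### -> #   bit 31 = 1  t=6,i=8
  ####. -> #   bit 30 = 1  t=4,i=1
  ###.# -> .   bit 29 = 0  t=5,i=2
  ###.. -> #   bit 28 = 1  t=1,i=9
  ##.## -> .   bit 27 = 0  t=6,i=5
  ##.#. -> #   bit 26 = 1  t=5,i=3
  ##..# -> .   bit 25 = 0  t=0,i=4
  ##... -> #   bit 24 = 1  t=3,i=0
  #.### -> .   bit 23 = 0  t=1,i=7
  #.##. -> .   bit 22 = 0  t=2,i=0
  #.#.# -> #   bit 21 = 1  t=5,i=9
  #.#.. -> #   bit 20 = 1  t=5,i=4
  #..## -> #   bit 19 = 1  t=0,i=1
  #..#. -> #   bit 18 = 1  t=0,i=5
  #...# -> #   bit 17 = 1  t=0,i=8
  #.... -> #   bit 16 = 1  t=8,i=2
  .#### -> #   bit 15 = 1  t=4,i=0
  .###. -> .   bit 14 = 0  t=1,i=8
  .##.# -> #   bit 13 = 1  t=6,i=4
  .##.. -> .   bit 12 = 0  t=0,i=3
  .#.## -> #   bit 11 = 1  t=1,i=6
  .#.#. -> #   bit 10 = 1  t=5,i=8
  .#..# -> .   bit 9 = 0  t=0,i=0
  .#... -> #   bit 8 = 1  t=0,i=7
  ..### -> .   bit 7 = 0  t=2,i=4
  ..##. -> #   bit 6 = 1  t=0,i=2
  ..#.# -> #   bit 5 = 1  t=1,i=5
  ..#.. -> .   bit 4 = 0  t=0,i=6
  ...## -> .   bit 3 = 0  t=6,i=2
  ...#. -> #   bit 2 = 1  t=0,i=9
  ....# -> .   bit 1 = 0  t=8,i=4
  ..... -> .   bit 0 = 0  t=8,i=3
  bits 11010101001111111010110101100100 = 3577720164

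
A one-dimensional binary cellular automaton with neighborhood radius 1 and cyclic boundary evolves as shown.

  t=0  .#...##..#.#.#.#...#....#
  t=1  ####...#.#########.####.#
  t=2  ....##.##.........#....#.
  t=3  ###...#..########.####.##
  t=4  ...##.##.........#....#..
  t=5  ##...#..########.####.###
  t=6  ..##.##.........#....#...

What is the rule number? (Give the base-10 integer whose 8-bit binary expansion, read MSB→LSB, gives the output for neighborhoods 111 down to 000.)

53

  ###|.  b7=0 t=1,i=0
  ##.|.  b6=0 t=0,i=6
  #.#|#  b5=1 t=0,i=0
  #..|#  b4=1 t=0,i=2
  .##|.  b3=0 t=0,i=5
  .#.|#  b2=1 t=0,i=1
  ..#|.  b1=0 t=0,i=4
  ...|#  b0=1 t=0,i=3
  bits 00110101 = 53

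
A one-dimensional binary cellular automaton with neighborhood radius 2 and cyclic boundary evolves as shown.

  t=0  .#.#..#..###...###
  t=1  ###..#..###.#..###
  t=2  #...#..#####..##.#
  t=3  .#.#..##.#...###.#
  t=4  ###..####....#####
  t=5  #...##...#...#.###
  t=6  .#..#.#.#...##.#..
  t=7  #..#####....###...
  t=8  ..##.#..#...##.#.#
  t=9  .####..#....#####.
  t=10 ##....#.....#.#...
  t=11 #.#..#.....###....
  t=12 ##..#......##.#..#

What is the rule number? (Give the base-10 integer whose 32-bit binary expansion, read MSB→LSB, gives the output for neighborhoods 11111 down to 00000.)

2783732964

  ##### -> #   bit 31 = 1  t=1,i=0
  ####. -> .   bit 30 = 0  t=1,i=1
  ###.# -> #   bit 29 = 1  t=0,i=17
  ###.. -> .   bit 28 = 0  t=0,i=11
  ##.## -> .   bit 27 = 0  t=2,i=16
  ##.#. -> #   bit 26 = 1  t=0,i=0
  ##..# -> .   bit 25 = 0  t=1,i=3
  ##... -> #   bit 24 = 1  t=0,i=12
  #.### -> #   bit 23 = 1  t=5,i=15
  #.##. -> #   bit 22 = 1  t=2,i=17
  #.#.# -> #   bit 21 = 1  t=0,i=1
  #.#.. -> .   bit 20 = 0  t=0,i=3
  #..## -> #   bit 19 = 1  t=0,i=8
  #..#. -> #   bit 18 = 1  t=0,i=5
  #...# -> .   bit 17 = 0  t=0,i=13
  #.... -> .   bit 16 = 0  t=4,i=10
  .#### -> .   bit 15 = 0  t=1,i=16
  .###. -> #   bit 14 = 1  t=0,i=10
  .##.# -> #   bit 13 = 1  t=2,i=15
  .##.. -> .   bit 12 = 0  t=2,i=0
  .#.## -> .   bit 11 = 0  t=5,i=14
  .#.#. -> #   bit 10 = 1  t=0,i=2
  .#..# -> .   bit 9 = 0  t=0,i=4
  .#... -> .   bit 8 = 0  t=3,i=10
  ..### -> #   bit 7 = 1  t=0,i=9
  ..##. -> #   bit 6 = 1  t=2,i=14
  ..#.# -> #   bit 5 = 1  t=5,i=13
  ..#.. -> .   bit 4 = 0  t=0,i=6
  ...## -> .   bit 3 = 0  t=0,i=14
  ...#. -> #   bit 2 = 1  t=2,i=3
  ....# -> .   bit 1 = 0  t=4,i=11
  ..... -> .   bit 0 = 0  t=10,i=9
  bits 10100101111011000110010011100100 = 2783732964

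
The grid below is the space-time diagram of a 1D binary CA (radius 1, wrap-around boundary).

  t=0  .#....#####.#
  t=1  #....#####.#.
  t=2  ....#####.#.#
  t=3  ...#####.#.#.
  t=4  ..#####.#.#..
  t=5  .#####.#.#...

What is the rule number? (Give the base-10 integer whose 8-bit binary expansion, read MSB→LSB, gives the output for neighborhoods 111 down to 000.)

  [7] ### => #  t=0,i=7
  [6] ##. => .  t=0,i=10
  [5] #.# => #  t=0,i=0
  [4] #.. => .  t=0,i=2
  [3] .## => #  t=0,i=6
  [2] .#. => .  t=0,i=1
  [1] ..# => #  t=0,i=5
  [0] ... => .  t=0,i=3
  bits 10101010 = 170

170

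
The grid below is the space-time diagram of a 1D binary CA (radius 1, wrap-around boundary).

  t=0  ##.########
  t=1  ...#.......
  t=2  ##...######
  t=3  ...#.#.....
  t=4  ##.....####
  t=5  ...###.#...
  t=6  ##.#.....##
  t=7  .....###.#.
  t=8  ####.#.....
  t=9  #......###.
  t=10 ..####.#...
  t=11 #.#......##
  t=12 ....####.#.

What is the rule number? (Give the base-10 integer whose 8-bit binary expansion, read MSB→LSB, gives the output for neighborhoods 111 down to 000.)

9

  nb ###: next=.  (t=0,i=0, bit7=0)
  nb ##.: next=.  (t=0,i=1, bit6=0)
  nb #.#: next=.  (t=0,i=2, bit5=0)
  nb #..: next=.  (t=1,i=4, bit4=0)
  nb .##: next=#  (t=0,i=3, bit3=1)
  nb .#.: next=.  (t=1,i=3, bit2=0)
  nb ..#: next=.  (t=1,i=2, bit1=0)
  nb ...: next=#  (t=1,i=0, bit0=1)
  bits 00001001 = 9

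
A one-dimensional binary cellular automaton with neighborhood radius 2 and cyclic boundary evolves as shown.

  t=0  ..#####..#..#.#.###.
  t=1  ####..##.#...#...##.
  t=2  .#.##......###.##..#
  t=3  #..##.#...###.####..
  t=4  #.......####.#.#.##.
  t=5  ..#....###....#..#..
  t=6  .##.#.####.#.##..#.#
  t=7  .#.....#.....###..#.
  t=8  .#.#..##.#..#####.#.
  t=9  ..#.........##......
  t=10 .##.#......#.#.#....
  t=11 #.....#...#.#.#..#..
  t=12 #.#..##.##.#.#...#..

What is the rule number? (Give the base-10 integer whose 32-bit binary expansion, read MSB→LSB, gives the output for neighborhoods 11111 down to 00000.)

440652956

  nb #####: next=.  (t=0,i=4, bit31=0)
  nb ####.: next=.  (t=0,i=5, bit30=0)
  nb ###.#: next=.  (t=2,i=13, bit29=0)
  nb ###..: next=#  (t=0,i=6, bit28=1)
  nb ##.##: next=#  (t=1,i=19, bit27=1)
  nb ##.#.: next=.  (t=1,i=8, bit26=0)
  nb ##..#: next=#  (t=0,i=7, bit25=1)
  nb ##...: next=.  (t=0,i=19, bit24=0)
  nb #.###: next=.  (t=0,i=16, bit23=0)
  nb #.##.: next=#  (t=2,i=3, bit22=1)
  nb #.#.#: next=.  (t=0,i=14, bit21=0)
  nb #.#..: next=.  (t=1,i=9, bit20=0)
  nb #..##: next=.  (t=1,i=5, bit19=0)
  nb #..#.: next=.  (t=0,i=8, bit18=0)
  nb #...#: next=#  (t=0,i=0, bit17=1)
  nb #....: next=#  (t=2,i=6, bit16=1)
  nb .####: next=#  (t=0,i=3, bit15=1)
  nb .###.: next=#  (t=0,i=17, bit14=1)
  nb .##.#: next=.  (t=1,i=7, bit13=0)
  nb .##..: next=#  (t=2,i=4, bit12=1)
  nb .#.##: next=.  (t=0,i=15, bit11=0)
  nb .#.#.: next=#  (t=0,i=13, bit10=1)
  nb .#..#: next=.  (t=0,i=10, bit9=0)
  nb .#...: next=.  (t=1,i=10, bit8=0)
  nb ..###: next=#  (t=0,i=2, bit7=1)
  nb ..##.: next=.  (t=1,i=6, bit6=0)
  nb ..#.#: next=.  (t=0,i=12, bit5=0)
  nb ..#..: next=#  (t=0,i=9, bit4=1)
  nb ...##: next=#  (t=0,i=1, bit3=1)
  nb ...#.: next=#  (t=1,i=12, bit2=1)
  nb ....#: next=.  (t=2,i=9, bit1=0)
  nb .....: next=.  (t=2,i=7, bit0=0)
  bits 00011010010000111101010010011100 = 440652956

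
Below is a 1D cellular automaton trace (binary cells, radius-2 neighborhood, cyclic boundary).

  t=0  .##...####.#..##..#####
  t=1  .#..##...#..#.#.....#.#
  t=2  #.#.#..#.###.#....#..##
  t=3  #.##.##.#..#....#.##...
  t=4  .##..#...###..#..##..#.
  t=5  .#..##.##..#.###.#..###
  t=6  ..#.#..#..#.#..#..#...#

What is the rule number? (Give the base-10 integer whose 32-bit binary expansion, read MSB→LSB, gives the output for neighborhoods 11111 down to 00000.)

  [31] ##### => #  t=0,i=20
  [30] ####. => .  t=0,i=8
  [29] ###.# => #  t=0,i=9
  [28] ###.. => #  t=4,i=11
  [27] ##.## => .  t=0,i=0
  [26] ##.#. => .  t=0,i=10
  [25] ##..# => .  t=0,i=16
  [24] ##... => .  t=0,i=3
  [23] #.### => .  t=2,i=9
  [22] #.##. => #  t=0,i=1
  [21] #.#.# => #  t=1,i=22
  [20] #.#.. => .  t=0,i=11
  [19] #..## => .  t=0,i=13
  [18] #..#. => #  t=1,i=11
  [17] #...# => #  t=0,i=4
  [16] #.... => .  t=1,i=16
  [15] .#### => .  t=0,i=7
  [14] .###. => .  t=2,i=10
  [13] .##.# => .  t=3,i=3
  [12] .##.. => .  t=0,i=2
  [11] .#.## => #  t=2,i=8
  [10] .#.#. => #  t=1,i=0
  [9] .#..# => #  t=0,i=12
  [8] .#... => .  t=1,i=15
  [7] ..### => .  t=0,i=6
  [6] ..##. => #  t=0,i=14
  [5] ..#.# => .  t=1,i=12
  [4] ..#.. => #  t=1,i=9
  [3] ...## => #  t=0,i=5
  [2] ...#. => .  t=1,i=8
  [1] ....# => #  t=1,i=18
  [0] ..... => .  t=1,i=17
  bits 10110000011001100000111001011010 = 2959478362

2959478362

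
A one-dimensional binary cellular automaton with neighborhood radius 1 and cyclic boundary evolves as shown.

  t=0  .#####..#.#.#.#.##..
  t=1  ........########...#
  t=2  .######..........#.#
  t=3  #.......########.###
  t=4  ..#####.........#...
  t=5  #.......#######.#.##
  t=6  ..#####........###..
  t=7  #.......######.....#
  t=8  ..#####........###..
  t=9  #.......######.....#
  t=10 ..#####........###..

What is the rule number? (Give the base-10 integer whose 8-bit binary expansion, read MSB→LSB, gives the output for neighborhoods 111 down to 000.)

37

  ### -> .   bit 7 = 0  t=0,i=2
  ##. -> .   bit 6 = 0  t=0,i=5
  #.# -> #   bit 5 = 1  t=0,i=9
  #.. -> .   bit 4 = 0  t=0,i=6
  .## -> .   bit 3 = 0  t=0,i=1
  .#. -> #   bit 2 = 1  t=0,i=8
  ..# -> .   bit 1 = 0  t=0,i=0
  ... -> #   bit 0 = 1  t=0,i=19
  bits 00100101 = 37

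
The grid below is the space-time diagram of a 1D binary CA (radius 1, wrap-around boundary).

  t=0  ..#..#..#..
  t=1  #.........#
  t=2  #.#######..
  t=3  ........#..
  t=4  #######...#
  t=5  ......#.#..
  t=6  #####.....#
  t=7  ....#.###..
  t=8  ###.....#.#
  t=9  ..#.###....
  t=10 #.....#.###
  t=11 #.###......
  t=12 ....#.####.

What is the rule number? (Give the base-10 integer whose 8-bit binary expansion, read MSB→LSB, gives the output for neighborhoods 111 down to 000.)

65

  [7] ### => .  t=2,i=3
  [6] ##. => #  t=1,i=0
  [5] #.# => .  t=2,i=1
  [4] #.. => .  t=0,i=3
  [3] .## => .  t=1,i=10
  [2] .#. => .  t=0,i=2
  [1] ..# => .  t=0,i=1
  [0] ... => #  t=0,i=0
  bits 01000001 = 65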